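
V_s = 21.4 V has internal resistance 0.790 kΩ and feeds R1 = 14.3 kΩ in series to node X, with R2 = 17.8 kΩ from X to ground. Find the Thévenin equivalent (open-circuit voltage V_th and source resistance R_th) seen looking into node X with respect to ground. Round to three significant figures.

R1' = 0.790 + 14.3 = 15.09 kΩ (source resistance + R1).
V_th is the unloaded tap voltage: V_s · R2/(R1'+R2) = 21.4 × 0.5412 = 11.58 V.
Zeroing V_s shorts the top of R1' to ground, so R_th = R1' ‖ R2 = 8.167 kΩ.

V_th ≈ 11.6 V, R_th ≈ 8.17 kΩ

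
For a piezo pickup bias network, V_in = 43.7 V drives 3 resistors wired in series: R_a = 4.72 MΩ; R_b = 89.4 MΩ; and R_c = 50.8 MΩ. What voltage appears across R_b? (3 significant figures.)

V ≈ 27.0 V

Total series resistance ΣR = 4.72 + 89.4 + 50.8 = 144.9 MΩ.
Voltage divider: V = V_in · (89.40 / 144.9) = 43.7 × 0.6169 = 26.96 V.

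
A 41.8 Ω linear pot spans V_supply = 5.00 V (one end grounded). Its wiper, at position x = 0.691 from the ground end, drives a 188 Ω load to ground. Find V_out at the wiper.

Lower segment x·R_p = 28.88 Ω; upper segment (1−x)·R_p = 12.92 Ω.
Lower segment in parallel with the load: 28.88 ‖ 188 = 25.04 Ω.
Loaded-divider output: V_out = 5.00 × 0.6597 = 3.298 V.

V_out ≈ 3.30 V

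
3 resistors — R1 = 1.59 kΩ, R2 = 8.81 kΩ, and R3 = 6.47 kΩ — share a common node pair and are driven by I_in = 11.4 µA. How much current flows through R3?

I ≈ 1.96 µA

Total conductance ΣG = 1/1.59 + 1/8.81 + 1/6.47 = 0.8970 (units of 1/kΩ).
By the current-divider rule, I = I_in · G_k/ΣG = 11.4 × 0.1723 = 1.964 µA.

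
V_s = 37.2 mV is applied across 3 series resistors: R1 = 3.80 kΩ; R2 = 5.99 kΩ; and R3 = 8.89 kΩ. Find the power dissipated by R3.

P ≈ 35.3 nW

ΣR = 18.68 kΩ → I = 37.2/18.68 = 1.991 µA.
V(R3) = I·R = 17.70 mV; P = V·I = 17.70 × 1.991 = 35.26 nW.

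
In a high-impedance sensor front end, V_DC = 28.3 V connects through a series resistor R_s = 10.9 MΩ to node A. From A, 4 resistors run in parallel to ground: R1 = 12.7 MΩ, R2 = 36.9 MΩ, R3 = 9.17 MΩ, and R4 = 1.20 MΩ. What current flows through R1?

Combine the parallel branches: R_p = (1/12.7 + 1/36.9 + 1/9.17 + 1/1.20)⁻¹ = 0.9540 MΩ.
V_A = 28.3 × 0.9540/11.85 = 2.278 V.
Branch current I = V_A/R1 = 2.278/12.7 = 0.1793 µA.
(Equivalently: I_total = 2.387 µA, then current-divider fraction G_k/ΣG = 0.07512.)

I ≈ 0.179 µA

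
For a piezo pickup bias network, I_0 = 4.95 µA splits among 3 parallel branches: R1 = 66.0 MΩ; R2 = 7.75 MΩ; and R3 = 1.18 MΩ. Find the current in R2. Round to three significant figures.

I ≈ 0.644 µA

Total conductance ΣG = 1/66.0 + 1/7.75 + 1/1.18 = 0.9916 (units of 1/MΩ).
R2 takes the fraction G_k/ΣG = 0.1290/0.9916 = 0.1301, so I = 4.95 × 0.1301 = 0.6441 µA.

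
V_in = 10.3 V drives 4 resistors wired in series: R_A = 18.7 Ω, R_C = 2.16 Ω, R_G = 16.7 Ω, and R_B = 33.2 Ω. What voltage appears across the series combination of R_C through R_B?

V ≈ 7.58 V

ΣR = 18.7 + 2.16 + 16.7 + 33.2 = 70.76 Ω.
R_{R_C..R_B} = 2.16 + 16.7 + 33.2 = 52.06 Ω.
Voltage divider: V = V_in · (52.06 / 70.76) = 10.3 × 0.7357 = 7.578 V.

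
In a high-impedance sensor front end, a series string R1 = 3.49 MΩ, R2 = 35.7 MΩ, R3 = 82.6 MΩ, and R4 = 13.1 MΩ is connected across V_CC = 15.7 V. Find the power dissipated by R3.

The common current is I = 15.7/134.9 = 0.1164 µA.
P(R3) = I²·R3 = (0.1164)² × 82.6 = 1.119 µW.

P ≈ 1.12 µW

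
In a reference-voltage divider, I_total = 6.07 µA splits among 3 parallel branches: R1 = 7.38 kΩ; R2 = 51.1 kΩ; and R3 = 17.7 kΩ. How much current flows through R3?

I ≈ 1.62 µA

Conductances: ΣG = 1/7.38 + 1/51.1 + 1/17.7 = 0.2116 (1/kΩ).
By the current-divider rule, I = I_total · G_k/ΣG = 6.07 × 0.2670 = 1.621 µA.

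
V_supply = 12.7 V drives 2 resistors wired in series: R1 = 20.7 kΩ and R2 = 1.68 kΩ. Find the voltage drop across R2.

ΣR = 20.7 + 1.68 = 22.38 kΩ.
Voltage divider: V = V_supply · (1.680 / 22.38) = 12.7 × 0.07507 = 0.9534 V.

V ≈ 0.953 V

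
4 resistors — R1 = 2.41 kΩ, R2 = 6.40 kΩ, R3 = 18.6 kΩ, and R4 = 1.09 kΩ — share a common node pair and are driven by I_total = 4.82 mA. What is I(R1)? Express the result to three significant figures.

Conductances: ΣG = 1/2.41 + 1/6.40 + 1/18.6 + 1/1.09 = 1.542 (1/kΩ).
R1 takes the fraction G_k/ΣG = 0.4149/1.542 = 0.2690, so I = 4.82 × 0.2690 = 1.297 mA.

I ≈ 1.30 mA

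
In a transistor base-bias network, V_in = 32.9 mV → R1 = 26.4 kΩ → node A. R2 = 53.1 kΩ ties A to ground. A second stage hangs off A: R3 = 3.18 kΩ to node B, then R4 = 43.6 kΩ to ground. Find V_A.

V_A ≈ 16.0 mV

Looking into the second stage from A: R3 + R4 = 46.78 kΩ appears in parallel with R2.
R2 ‖ (R3+R4) = 24.87 kΩ.
V_A = 32.9 × 24.87/(26.4 + 24.87) = 15.96 mV.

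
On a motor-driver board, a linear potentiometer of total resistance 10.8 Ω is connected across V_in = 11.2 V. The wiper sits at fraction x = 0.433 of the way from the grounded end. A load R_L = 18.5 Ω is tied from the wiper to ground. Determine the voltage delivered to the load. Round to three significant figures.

V_out ≈ 4.24 V

Split the track: R_lower = x·R_p = 4.676 Ω, R_upper = (1−x)·R_p = 6.124 Ω.
Lower segment in parallel with the load: 4.676 ‖ 18.5 = 3.733 Ω.
Then V_out = V_in · 3.733/(6.124 + 3.733) = 4.242 V.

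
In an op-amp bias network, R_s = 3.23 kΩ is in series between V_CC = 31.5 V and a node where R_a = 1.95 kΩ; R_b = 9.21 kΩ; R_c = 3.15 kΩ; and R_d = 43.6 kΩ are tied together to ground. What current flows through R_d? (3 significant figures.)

I ≈ 0.176 mA

Combine the parallel branches: R_p = (1/1.95 + 1/9.21 + 1/3.15 + 1/43.6)⁻¹ = 1.040 kΩ.
Node voltage V_A = V_CC · R_p/(R_s + R_p) = 31.5 × 0.2435 = 7.671 V.
Branch current I = V_A/R_d = 7.671/43.6 = 0.1759 mA.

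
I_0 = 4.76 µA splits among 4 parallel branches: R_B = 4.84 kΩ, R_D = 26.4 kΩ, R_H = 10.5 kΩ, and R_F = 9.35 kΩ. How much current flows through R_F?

I ≈ 1.14 µA

Total conductance ΣG = 1/4.84 + 1/26.4 + 1/10.5 + 1/9.35 = 0.4467 (units of 1/kΩ).
By the current-divider rule, I = I_0 · G_k/ΣG = 4.76 × 0.2394 = 1.140 µA.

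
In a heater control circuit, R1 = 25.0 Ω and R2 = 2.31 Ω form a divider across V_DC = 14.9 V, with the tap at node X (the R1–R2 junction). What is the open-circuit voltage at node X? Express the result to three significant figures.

V_th ≈ 1.26 V

Open-circuit (no load on X): V_th = V_DC · R2/(R1 + R2) = 14.9 × 2.31/(25.00 + 2.31) = 1.260 V.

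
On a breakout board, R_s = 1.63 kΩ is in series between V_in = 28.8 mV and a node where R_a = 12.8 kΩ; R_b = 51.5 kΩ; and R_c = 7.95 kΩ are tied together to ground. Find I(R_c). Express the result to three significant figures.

I ≈ 2.66 µA

Combine the parallel branches: R_p = (1/12.8 + 1/51.5 + 1/7.95)⁻¹ = 4.478 kΩ.
V_A by voltage divider: V_A = 28.8 × 4.478/(1.63 + 4.478) = 21.11 mV.
I(R_c) = V_A / R_c = 21.11/7.95 = 2.656 µA.
(Equivalently: I_total = 4.715 µA, then current-divider fraction G_k/ΣG = 0.5632.)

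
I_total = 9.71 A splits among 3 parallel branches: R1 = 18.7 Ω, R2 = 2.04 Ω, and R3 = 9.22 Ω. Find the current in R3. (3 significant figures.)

Total conductance ΣG = 1/18.7 + 1/2.04 + 1/9.22 = 0.6521 (units of 1/Ω).
Current divider: I(R3) = I_total · G_k/ΣG = 9.71 × (0.1085/0.6521) = 9.71 × 0.1663 = 1.615 A.

I ≈ 1.61 A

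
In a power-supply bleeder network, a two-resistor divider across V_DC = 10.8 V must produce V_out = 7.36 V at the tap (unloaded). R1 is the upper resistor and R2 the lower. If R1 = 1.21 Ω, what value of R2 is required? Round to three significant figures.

Required fraction k = V_out/V_DC = 0.6815.
So R2 = R1 · V_out/(V_DC − V_out) = 1.21 × 7.36/(10.8 − 7.36) = 1.21 × 2.140 = 2.589 Ω.

R2 ≈ 2.59 Ω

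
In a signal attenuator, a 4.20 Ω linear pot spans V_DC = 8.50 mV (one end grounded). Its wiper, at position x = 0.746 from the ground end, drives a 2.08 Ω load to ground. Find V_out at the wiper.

The pot divides into 1.067 Ω above the wiper and 3.133 Ω below.
Lower segment in parallel with the load: 3.133 ‖ 2.08 = 1.250 Ω.
V_out = 8.50 × 1.250/(1.067 + 1.250) = 4.586 mV.

V_out ≈ 4.59 mV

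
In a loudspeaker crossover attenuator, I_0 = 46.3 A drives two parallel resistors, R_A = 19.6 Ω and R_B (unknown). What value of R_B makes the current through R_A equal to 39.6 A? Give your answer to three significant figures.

R_B ≈ 116 Ω

Two-branch current divider: I_A = I_0 · R_B/(R_A + R_B).
39.6/46.3 = R_B/(R_A + R_B) → R_B = R_A · (0.8553)/(1 − 0.8553) = 19.6 × 5.910 = 115.8 Ω.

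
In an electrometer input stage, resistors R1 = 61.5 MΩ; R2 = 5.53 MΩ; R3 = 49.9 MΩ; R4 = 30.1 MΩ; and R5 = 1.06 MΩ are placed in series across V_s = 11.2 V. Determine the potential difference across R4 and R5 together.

Series total: ΣR = 61.5 + 5.53 + 49.9 + 30.1 + 1.06 = 148.1 MΩ.
R_{R4..R5} = 30.1 + 1.06 = 31.16 MΩ.
By the voltage-divider rule, V = 11.2 × 31.16/148.1 = 2.357 V.

V ≈ 2.36 V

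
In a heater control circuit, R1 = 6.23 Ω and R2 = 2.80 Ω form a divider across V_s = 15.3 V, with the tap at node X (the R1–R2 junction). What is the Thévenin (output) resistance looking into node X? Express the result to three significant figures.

R_th ≈ 1.93 Ω

Zeroing V_s shorts the top of R1 to ground, so R_th = R1 ‖ R2 = 1.932 Ω.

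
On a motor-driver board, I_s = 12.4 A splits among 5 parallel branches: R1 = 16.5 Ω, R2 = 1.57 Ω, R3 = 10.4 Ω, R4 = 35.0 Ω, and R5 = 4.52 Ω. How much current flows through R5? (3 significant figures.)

I ≈ 2.63 A

Conductances: ΣG = 1/16.5 + 1/1.57 + 1/10.4 + 1/35.0 + 1/4.52 = 1.044 (1/Ω).
R5 takes the fraction G_k/ΣG = 0.2212/1.044 = 0.2120, so I = 12.4 × 0.2120 = 2.629 A.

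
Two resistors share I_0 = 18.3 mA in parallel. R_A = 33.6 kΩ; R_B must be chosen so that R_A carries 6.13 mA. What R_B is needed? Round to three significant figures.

In a two-way split, I_A/I_0 = R_B/(R_A + R_B).
With f = 0.3350, R_B = R_A · f/(1−f) = 33.6 × 0.5037 = 16.92 kΩ.

R_B ≈ 16.9 kΩ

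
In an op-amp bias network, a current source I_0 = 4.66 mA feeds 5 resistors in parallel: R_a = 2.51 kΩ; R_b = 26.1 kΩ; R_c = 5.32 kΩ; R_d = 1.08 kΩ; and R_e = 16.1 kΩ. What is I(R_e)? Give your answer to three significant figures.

I ≈ 0.179 mA

Total conductance ΣG = 1/2.51 + 1/26.1 + 1/5.32 + 1/1.08 + 1/16.1 = 1.613 (units of 1/kΩ).
Current divider: I(R_e) = I_0 · G_k/ΣG = 4.66 × (0.06211/1.613) = 4.66 × 0.03851 = 0.1795 mA.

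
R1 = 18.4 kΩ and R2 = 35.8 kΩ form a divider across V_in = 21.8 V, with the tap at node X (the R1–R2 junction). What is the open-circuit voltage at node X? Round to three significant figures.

V_th ≈ 14.4 V

With X open, the divider is unloaded: V_th = 21.8 × 35.8/54.20 = 14.40 V.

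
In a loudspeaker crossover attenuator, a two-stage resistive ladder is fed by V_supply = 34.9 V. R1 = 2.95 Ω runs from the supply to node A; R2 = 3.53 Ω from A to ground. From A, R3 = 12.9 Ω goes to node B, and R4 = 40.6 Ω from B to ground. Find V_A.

Looking into the second stage from A: R3 + R4 = 53.50 Ω appears in parallel with R2.
R2 ‖ (R3+R4) = 3.312 Ω.
So V_A = 34.9 × 0.5289 = 18.46 V.

V_A ≈ 18.5 V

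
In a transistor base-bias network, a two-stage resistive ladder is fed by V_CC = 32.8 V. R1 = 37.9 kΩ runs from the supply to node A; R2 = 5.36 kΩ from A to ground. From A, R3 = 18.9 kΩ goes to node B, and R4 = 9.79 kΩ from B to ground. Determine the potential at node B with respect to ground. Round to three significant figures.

V_B ≈ 1.19 V

The second stage (R3 + R4 = 28.69 kΩ) loads node A in parallel with R2.
Effective lower resistance at A: R2 ‖ 28.69 = 4.516 kΩ.
First divider: V_A = V_CC · 4.516/(37.9 + 4.516) = 3.492 V.
Stage 2 is unloaded, so V_B = V_A · R4/(R3+R4) = 3.492 × 9.79/28.69 = 1.192 V.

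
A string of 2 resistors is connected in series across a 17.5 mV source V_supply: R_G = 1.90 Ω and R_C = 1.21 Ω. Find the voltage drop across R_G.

V ≈ 10.7 mV

Total series resistance ΣR = 1.90 + 1.21 = 3.110 Ω.
Voltage divider: V = V_supply · (1.900 / 3.110) = 17.5 × 0.6109 = 10.69 mV.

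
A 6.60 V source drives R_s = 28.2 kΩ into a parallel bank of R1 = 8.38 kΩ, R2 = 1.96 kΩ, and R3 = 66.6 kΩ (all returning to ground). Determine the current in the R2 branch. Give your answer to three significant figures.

Parallel bank: R_p = 1/(1/8.38 + 1/1.96 + 1/66.6) = 1.551 kΩ.
V_A by voltage divider: V_A = 6.60 × 1.551/(28.2 + 1.551) = 0.3442 V.
I(R2) = V_A / R2 = 0.3442/1.96 = 0.1756 mA.

I ≈ 0.176 mA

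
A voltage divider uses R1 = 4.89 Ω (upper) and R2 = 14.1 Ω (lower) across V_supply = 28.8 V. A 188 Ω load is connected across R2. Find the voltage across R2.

V_out ≈ 21.0 V

The load sits in parallel with R2, giving an effective lower resistance R2' = R2·R_L/(R2+R_L) = 13.12 Ω.
Voltage divider with the loaded lower leg: V_out = 28.8 × 13.12/(4.89 + 13.12) = 28.8 × 0.7284 = 20.98 V.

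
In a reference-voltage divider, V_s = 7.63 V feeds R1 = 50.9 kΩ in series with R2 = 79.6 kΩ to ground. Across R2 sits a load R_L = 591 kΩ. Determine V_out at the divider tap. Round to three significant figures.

The load sits in parallel with R2, giving an effective lower resistance R2' = R2·R_L/(R2+R_L) = 70.15 kΩ.
Now apply the divider: V_out = 7.63 × 0.5795 = 4.422 V.

V_out ≈ 4.42 V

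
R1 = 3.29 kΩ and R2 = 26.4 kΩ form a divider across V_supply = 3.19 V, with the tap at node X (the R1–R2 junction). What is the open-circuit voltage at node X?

V_th ≈ 2.84 V

With X open, the divider is unloaded: V_th = 3.19 × 26.4/29.69 = 2.837 V.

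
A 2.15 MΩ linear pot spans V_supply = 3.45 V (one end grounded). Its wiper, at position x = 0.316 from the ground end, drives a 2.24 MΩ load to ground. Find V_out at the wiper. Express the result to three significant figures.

The pot divides into 1.471 MΩ above the wiper and 0.6794 MΩ below.
R_L loads the lower segment: effective lower R = 0.5213 MΩ.
V_out = 3.45 × 0.5213/(1.471 + 0.5213) = 0.9029 V.
(Unloaded: V_out = x·V_supply = 1.09 V.)

V_out ≈ 0.903 V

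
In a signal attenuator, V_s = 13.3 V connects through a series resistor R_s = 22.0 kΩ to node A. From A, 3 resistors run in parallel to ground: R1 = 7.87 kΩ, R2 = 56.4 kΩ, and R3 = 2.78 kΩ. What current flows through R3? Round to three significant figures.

I ≈ 0.395 mA

Parallel bank: R_p = 1/(1/7.87 + 1/56.4 + 1/2.78) = 1.982 kΩ.
V_A = 13.3 × 1.982/23.98 = 1.099 V.
Branch current I = V_A/R3 = 1.099/2.78 = 0.3954 mA.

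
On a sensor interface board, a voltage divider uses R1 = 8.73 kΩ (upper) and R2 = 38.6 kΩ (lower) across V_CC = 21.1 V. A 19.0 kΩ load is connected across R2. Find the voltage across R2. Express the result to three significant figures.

R2 ‖ R_L = (38.6 × 19.0)/(38.6 + 19.0) = 12.73 kΩ.
Now apply the divider: V_out = 21.1 × 0.5932 = 12.52 V.
(Unloaded it would be 17.2 V; the load pulls it down.)

V_out ≈ 12.5 V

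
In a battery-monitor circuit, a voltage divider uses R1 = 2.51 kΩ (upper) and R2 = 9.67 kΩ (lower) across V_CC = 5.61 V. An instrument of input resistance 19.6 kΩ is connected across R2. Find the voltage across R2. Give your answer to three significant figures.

The load sits in parallel with R2, giving an effective lower resistance R2' = R2·R_L/(R2+R_L) = 6.475 kΩ.
Then V_out = V_CC · R2'/(R1 + R2') = 5.61 × 6.475/8.985 = 4.043 V.

V_out ≈ 4.04 V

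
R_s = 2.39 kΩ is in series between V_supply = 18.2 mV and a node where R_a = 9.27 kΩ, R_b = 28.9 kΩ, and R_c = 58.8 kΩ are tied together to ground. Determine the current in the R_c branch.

I ≈ 0.224 µA

Equivalent of the parallel group: R_p = 6.270 kΩ.
V_A by voltage divider: V_A = 18.2 × 6.270/(2.39 + 6.270) = 13.18 mV.
I(R_c) = V_A / R_c = 13.18/58.8 = 0.2241 µA.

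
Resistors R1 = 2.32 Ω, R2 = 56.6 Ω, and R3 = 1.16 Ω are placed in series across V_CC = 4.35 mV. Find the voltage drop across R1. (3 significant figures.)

Total series resistance ΣR = 2.32 + 56.6 + 1.16 = 60.08 Ω.
By the voltage-divider rule, V = 4.35 × 2.320/60.08 = 0.1680 mV.

V ≈ 0.168 mV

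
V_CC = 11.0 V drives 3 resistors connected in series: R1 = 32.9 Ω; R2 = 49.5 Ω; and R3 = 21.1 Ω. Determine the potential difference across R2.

ΣR = 32.9 + 49.5 + 21.1 = 103.5 Ω.
Voltage divider: V = V_CC · (49.50 / 103.5) = 11.0 × 0.4783 = 5.261 V.

V ≈ 5.26 V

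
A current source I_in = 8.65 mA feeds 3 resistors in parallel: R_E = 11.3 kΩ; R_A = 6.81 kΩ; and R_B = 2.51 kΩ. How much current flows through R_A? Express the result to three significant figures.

I ≈ 2.00 mA

Conductances: ΣG = 1/11.3 + 1/6.81 + 1/2.51 = 0.6337 (1/kΩ).
By the current-divider rule, I = I_in · G_k/ΣG = 8.65 × 0.2317 = 2.004 mA.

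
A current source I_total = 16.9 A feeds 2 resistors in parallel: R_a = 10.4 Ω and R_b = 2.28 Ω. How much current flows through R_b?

I ≈ 13.9 A

With just two branches, the current splits inversely with resistance.
So I = 16.9 × 10.4/12.68 = 13.86 A.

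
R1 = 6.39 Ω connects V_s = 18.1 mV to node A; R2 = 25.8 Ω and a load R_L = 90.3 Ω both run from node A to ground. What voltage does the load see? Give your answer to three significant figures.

V_out ≈ 13.7 mV

R2 ‖ R_L = (25.8 × 90.3)/(25.8 + 90.3) = 20.07 Ω.
Now apply the divider: V_out = 18.1 × 0.7585 = 13.73 mV.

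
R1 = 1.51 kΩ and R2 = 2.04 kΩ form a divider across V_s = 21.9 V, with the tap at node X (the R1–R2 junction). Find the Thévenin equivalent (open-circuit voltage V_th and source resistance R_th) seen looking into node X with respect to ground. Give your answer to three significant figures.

V_th ≈ 12.6 V, R_th ≈ 0.868 kΩ

V_th is the unloaded tap voltage: V_s · R2/(R1+R2) = 21.9 × 0.5746 = 12.58 V.
Zeroing V_s shorts the top of R1 to ground, so R_th = R1 ‖ R2 = 0.8677 kΩ.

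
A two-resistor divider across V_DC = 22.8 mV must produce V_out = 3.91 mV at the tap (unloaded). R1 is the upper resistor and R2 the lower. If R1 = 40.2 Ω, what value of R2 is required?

R2 ≈ 8.32 Ω

V_out/V_DC = R2/(R1+R2) = 0.1715.
R2 = R1 · 0.1715/(1 − 0.1715) = 8.321 Ω.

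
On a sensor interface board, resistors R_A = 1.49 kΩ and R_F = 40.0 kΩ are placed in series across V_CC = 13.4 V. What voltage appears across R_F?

V ≈ 12.9 V

Series total: ΣR = 1.49 + 40.0 = 41.49 kΩ.
V = V_CC · R/ΣR = 13.4 × 0.9641 = 12.92 V.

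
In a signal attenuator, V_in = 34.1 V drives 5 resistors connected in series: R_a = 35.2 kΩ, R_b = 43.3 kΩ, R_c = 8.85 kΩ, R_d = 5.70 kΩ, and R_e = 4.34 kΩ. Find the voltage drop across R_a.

V ≈ 12.3 V

Series total: ΣR = 35.2 + 43.3 + 8.85 + 5.70 + 4.34 = 97.39 kΩ.
V = V_in · R/ΣR = 34.1 × 0.3614 = 12.32 V.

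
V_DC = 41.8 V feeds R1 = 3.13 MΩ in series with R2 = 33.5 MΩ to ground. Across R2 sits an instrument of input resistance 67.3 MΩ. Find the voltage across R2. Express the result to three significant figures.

The load sits in parallel with R2, giving an effective lower resistance R2' = R2·R_L/(R2+R_L) = 22.37 MΩ.
Then V_out = V_DC · R2'/(R1 + R2') = 41.8 × 22.37/25.50 = 36.67 V.
(Unloaded it would be 38.2 V; the load pulls it down.)

V_out ≈ 36.7 V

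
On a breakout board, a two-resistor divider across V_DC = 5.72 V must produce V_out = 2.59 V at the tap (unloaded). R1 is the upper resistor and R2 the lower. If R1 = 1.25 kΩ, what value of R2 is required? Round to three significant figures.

Required fraction k = V_out/V_DC = 0.4528.
So R2 = R1 · V_out/(V_DC − V_out) = 1.25 × 2.59/(5.72 − 2.59) = 1.25 × 0.8275 = 1.034 kΩ.

R2 ≈ 1.03 kΩ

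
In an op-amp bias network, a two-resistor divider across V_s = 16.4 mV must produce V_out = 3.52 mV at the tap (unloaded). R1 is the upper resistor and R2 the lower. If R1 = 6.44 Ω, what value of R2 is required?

Required fraction k = V_out/V_s = 0.2146.
Rearranging, R2 = R1·k/(1−k) = 6.44 × 0.2733 = 1.760 Ω.

R2 ≈ 1.76 Ω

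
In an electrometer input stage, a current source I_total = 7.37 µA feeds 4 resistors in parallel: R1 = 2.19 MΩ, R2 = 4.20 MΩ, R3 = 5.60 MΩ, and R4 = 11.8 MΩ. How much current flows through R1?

I ≈ 3.51 µA

Conductances: ΣG = 1/2.19 + 1/4.20 + 1/5.60 + 1/11.8 = 0.9580 (1/MΩ).
By the current-divider rule, I = I_total · G_k/ΣG = 7.37 × 0.4766 = 3.513 µA.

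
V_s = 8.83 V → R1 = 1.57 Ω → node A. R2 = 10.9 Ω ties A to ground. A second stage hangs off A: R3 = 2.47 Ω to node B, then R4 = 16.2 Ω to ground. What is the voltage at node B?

The second stage (R3 + R4 = 18.67 Ω) loads node A in parallel with R2.
R2 ‖ (R3+R4) = 6.882 Ω.
V_A = 8.83 × 6.882/(1.57 + 6.882) = 7.190 V.
Then the unloaded second divider: V_B = V_A × R4/(R3+R4) = 7.190 × 0.8677 = 6.239 V.

V_B ≈ 6.24 V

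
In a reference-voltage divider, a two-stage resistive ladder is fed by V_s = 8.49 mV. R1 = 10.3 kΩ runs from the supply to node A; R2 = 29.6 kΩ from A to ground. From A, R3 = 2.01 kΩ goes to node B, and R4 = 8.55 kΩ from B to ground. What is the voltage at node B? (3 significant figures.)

V_B ≈ 2.96 mV

Node A sees R2 in parallel with the series input of stage 2, R3 + R4 = 10.56 kΩ.
R2 ‖ (R3+R4) = 7.783 kΩ.
V_A = 8.49 × 7.783/(10.3 + 7.783) = 3.654 mV.
Stage 2 is unloaded, so V_B = V_A · R4/(R3+R4) = 3.654 × 8.55/10.56 = 2.959 mV.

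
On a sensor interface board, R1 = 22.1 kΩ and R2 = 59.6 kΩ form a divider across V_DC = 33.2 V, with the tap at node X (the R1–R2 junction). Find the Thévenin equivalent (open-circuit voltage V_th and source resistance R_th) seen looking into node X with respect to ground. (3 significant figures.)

With X open, the divider is unloaded: V_th = 33.2 × 59.6/81.70 = 24.22 V.
Zeroing V_DC shorts the top of R1 to ground, so R_th = R1 ‖ R2 = 16.12 kΩ.

V_th ≈ 24.2 V, R_th ≈ 16.1 kΩ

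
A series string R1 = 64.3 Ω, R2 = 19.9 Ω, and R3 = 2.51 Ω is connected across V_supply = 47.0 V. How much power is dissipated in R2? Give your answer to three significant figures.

Series current I = V_supply/ΣR = 47.0/86.71 = 0.5420 A.
P(R2) = I²·R2 = (0.5420)² × 19.9 = 5.847 W.

P ≈ 5.85 W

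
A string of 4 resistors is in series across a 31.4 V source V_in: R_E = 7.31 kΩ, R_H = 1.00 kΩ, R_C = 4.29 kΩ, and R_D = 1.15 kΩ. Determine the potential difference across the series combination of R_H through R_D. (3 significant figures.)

V ≈ 14.7 V

Total series resistance ΣR = 7.31 + 1.00 + 4.29 + 1.15 = 13.75 kΩ.
R_{R_H..R_D} = 1.00 + 4.29 + 1.15 = 6.440 kΩ.
Voltage divider: V = V_in · (6.440 / 13.75) = 31.4 × 0.4684 = 14.71 V.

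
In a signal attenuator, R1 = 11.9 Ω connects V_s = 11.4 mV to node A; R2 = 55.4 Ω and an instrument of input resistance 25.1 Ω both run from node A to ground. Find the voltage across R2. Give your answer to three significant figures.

First combine the lower leg with the load: R2 ‖ R_L = 17.27 Ω.
Then V_out = V_s · R2'/(R1 + R2') = 11.4 × 17.27/29.17 = 6.750 mV.

V_out ≈ 6.75 mV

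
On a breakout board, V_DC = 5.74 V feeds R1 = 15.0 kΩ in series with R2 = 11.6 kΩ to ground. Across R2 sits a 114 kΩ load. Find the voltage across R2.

V_out ≈ 2.37 V

First combine the lower leg with the load: R2 ‖ R_L = 10.53 kΩ.
Then V_out = V_DC · R2'/(R1 + R2') = 5.74 × 10.53/25.53 = 2.367 V.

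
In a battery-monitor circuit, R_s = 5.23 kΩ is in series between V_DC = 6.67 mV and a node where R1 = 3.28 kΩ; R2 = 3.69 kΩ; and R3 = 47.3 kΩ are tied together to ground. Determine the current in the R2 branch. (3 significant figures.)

I ≈ 0.438 µA

Combine the parallel branches: R_p = (1/3.28 + 1/3.69 + 1/47.3)⁻¹ = 1.675 kΩ.
Node voltage V_A = V_DC · R_p/(R_s + R_p) = 6.67 × 0.2426 = 1.618 mV.
Branch current I = V_A/R2 = 1.618/3.69 = 0.4385 µA.
(Check via current divider: I_total = 0.9660 µA; share G_k/ΣG = 0.4539 → same result.)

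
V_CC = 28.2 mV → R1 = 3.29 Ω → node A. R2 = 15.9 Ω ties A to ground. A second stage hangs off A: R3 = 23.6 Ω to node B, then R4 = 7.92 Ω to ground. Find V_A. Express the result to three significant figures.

Node A sees R2 in parallel with the series input of stage 2, R3 + R4 = 31.52 Ω.
R2 ‖ (R3+R4) = 10.57 Ω.
V_A = 28.2 × 10.57/(3.29 + 10.57) = 21.51 mV.

V_A ≈ 21.5 mV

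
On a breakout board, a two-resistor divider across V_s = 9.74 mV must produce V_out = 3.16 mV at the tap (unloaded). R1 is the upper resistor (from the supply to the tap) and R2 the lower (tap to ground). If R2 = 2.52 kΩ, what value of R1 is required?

R1 ≈ 5.25 kΩ

Required fraction k = V_out/V_s = 0.3244.
R1 = R2·(1/k − 1) = 2.52 × 2.082 = 5.247 kΩ.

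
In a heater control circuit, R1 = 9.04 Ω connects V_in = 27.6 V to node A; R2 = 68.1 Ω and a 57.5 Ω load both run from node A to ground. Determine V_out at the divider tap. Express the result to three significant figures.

The load sits in parallel with R2, giving an effective lower resistance R2' = R2·R_L/(R2+R_L) = 31.18 Ω.
Voltage divider with the loaded lower leg: V_out = 27.6 × 31.18/(9.04 + 31.18) = 27.6 × 0.7752 = 21.40 V.
(Unloaded it would be 24.4 V; the load pulls it down.)

V_out ≈ 21.4 V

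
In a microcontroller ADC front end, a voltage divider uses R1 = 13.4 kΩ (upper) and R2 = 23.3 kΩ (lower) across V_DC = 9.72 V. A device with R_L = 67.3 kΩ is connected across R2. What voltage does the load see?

First combine the lower leg with the load: R2 ‖ R_L = 17.31 kΩ.
Now apply the divider: V_out = 9.72 × 0.5636 = 5.478 V.

V_out ≈ 5.48 V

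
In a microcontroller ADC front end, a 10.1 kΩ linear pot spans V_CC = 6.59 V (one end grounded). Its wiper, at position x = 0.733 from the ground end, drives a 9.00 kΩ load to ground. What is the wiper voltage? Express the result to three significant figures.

V_out ≈ 3.96 V

Split the track: R_lower = x·R_p = 7.403 kΩ, R_upper = (1−x)·R_p = 2.697 kΩ.
Lower segment in parallel with the load: 7.403 ‖ 9.00 = 4.062 kΩ.
V_out = 6.59 × 4.062/(2.697 + 4.062) = 3.961 V.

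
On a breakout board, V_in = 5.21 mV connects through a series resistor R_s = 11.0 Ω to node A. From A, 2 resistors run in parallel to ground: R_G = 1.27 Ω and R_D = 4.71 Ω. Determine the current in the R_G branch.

I ≈ 0.342 mA

Equivalent of the parallel group: R_p = 1.000 Ω.
Node voltage V_A = V_in · R_p/(R_s + R_p) = 5.21 × 0.08336 = 0.4343 mV.
Branch current I = V_A/R_G = 0.4343/1.27 = 0.3420 mA.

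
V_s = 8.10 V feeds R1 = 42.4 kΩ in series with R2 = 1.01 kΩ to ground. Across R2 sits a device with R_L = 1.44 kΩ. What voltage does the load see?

V_out ≈ 0.112 V

R2 ‖ R_L = (1.01 × 1.44)/(1.01 + 1.44) = 0.5936 kΩ.
Now apply the divider: V_out = 8.10 × 0.01381 = 0.1118 V.
(Unloaded it would be 0.188 V; the load pulls it down.)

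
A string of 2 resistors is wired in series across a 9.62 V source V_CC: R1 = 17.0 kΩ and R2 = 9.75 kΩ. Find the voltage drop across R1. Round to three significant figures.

V ≈ 6.11 V

Series total: ΣR = 17.0 + 9.75 = 26.75 kΩ.
Voltage divider: V = V_CC · (17.00 / 26.75) = 9.62 × 0.6355 = 6.114 V.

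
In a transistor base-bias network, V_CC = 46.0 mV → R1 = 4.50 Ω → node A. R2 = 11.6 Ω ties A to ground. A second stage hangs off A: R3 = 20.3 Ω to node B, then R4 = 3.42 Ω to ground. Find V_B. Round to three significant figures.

V_B ≈ 4.20 mV

Looking into the second stage from A: R3 + R4 = 23.72 Ω appears in parallel with R2.
R2 ‖ (R3+R4) = 7.790 Ω.
So V_A = 46.0 × 0.6339 = 29.16 mV.
Then the unloaded second divider: V_B = V_A × R4/(R3+R4) = 29.16 × 0.1442 = 4.204 mV.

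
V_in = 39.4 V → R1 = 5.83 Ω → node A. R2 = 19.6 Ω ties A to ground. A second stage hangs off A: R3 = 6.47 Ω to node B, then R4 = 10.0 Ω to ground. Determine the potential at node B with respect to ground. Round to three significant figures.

Node A sees R2 in parallel with the series input of stage 2, R3 + R4 = 16.47 Ω.
R2 ‖ (R3+R4) = 8.950 Ω.
First divider: V_A = V_in · 8.950/(5.83 + 8.950) = 23.86 V.
Then the unloaded second divider: V_B = V_A × R4/(R3+R4) = 23.86 × 0.6072 = 14.49 V.

V_B ≈ 14.5 V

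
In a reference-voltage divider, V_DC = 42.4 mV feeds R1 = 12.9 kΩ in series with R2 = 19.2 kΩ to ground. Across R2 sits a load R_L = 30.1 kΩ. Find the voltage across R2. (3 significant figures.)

V_out ≈ 20.2 mV

R2 ‖ R_L = (19.2 × 30.1)/(19.2 + 30.1) = 11.72 kΩ.
Then V_out = V_DC · R2'/(R1 + R2') = 42.4 × 11.72/24.62 = 20.19 mV.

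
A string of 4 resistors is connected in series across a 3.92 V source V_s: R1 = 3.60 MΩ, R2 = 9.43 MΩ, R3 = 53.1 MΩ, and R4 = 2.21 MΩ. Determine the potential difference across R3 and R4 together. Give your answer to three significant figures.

V ≈ 3.17 V

ΣR = 3.60 + 9.43 + 53.1 + 2.21 = 68.34 MΩ.
R_{R3..R4} = 53.1 + 2.21 = 55.31 MΩ.
Voltage divider: V = V_s · (55.31 / 68.34) = 3.92 × 0.8093 = 3.173 V.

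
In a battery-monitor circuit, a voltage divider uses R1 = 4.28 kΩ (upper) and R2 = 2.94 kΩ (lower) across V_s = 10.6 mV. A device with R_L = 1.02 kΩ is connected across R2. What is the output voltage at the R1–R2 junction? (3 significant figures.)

V_out ≈ 1.59 mV

First combine the lower leg with the load: R2 ‖ R_L = 0.7573 kΩ.
Then V_out = V_s · R2'/(R1 + R2') = 10.6 × 0.7573/5.037 = 1.594 mV.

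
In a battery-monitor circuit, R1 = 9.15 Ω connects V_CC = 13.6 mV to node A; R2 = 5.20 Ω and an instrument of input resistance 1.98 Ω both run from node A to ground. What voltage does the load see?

R2 ‖ R_L = (5.20 × 1.98)/(5.20 + 1.98) = 1.434 Ω.
Now apply the divider: V_out = 13.6 × 0.1355 = 1.843 mV.

V_out ≈ 1.84 mV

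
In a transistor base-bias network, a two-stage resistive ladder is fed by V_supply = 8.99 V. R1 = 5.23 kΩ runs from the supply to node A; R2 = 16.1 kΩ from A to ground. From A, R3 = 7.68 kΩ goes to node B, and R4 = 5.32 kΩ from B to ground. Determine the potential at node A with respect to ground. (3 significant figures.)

The second stage (R3 + R4 = 13.00 kΩ) loads node A in parallel with R2.
Effective lower resistance at A: R2 ‖ 13.00 = 7.192 kΩ.
First divider: V_A = V_supply · 7.192/(5.23 + 7.192) = 5.205 V.

V_A ≈ 5.21 V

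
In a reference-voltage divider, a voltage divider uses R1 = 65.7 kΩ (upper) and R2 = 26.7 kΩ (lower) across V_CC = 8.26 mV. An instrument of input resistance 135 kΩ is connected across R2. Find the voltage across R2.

V_out ≈ 2.09 mV

First combine the lower leg with the load: R2 ‖ R_L = 22.29 kΩ.
Voltage divider with the loaded lower leg: V_out = 8.26 × 22.29/(65.7 + 22.29) = 8.26 × 0.2533 = 2.093 mV.
(Unloaded it would be 2.39 mV; the load pulls it down.)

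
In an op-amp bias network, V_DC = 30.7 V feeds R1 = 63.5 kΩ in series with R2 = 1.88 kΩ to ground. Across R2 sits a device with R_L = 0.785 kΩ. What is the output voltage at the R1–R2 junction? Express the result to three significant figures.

V_out ≈ 0.265 V

R2 ‖ R_L = (1.88 × 0.785)/(1.88 + 0.785) = 0.5538 kΩ.
Now apply the divider: V_out = 30.7 × 0.008645 = 0.2654 V.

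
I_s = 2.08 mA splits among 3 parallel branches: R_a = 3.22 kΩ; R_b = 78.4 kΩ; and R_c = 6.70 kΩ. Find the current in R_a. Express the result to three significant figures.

Total conductance ΣG = 1/3.22 + 1/78.4 + 1/6.70 = 0.4726 (units of 1/kΩ).
By the current-divider rule, I = I_s · G_k/ΣG = 2.08 × 0.6572 = 1.367 mA.

I ≈ 1.37 mA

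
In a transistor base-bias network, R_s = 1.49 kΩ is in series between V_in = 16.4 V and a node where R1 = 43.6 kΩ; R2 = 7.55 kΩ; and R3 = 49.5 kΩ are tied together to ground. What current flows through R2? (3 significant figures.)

I ≈ 1.72 mA

Parallel bank: R_p = 1/(1/43.6 + 1/7.55 + 1/49.5) = 5.695 kΩ.
V_A = 16.4 × 5.695/7.185 = 13.00 V.
I(R2) = V_A / R2 = 13.00/7.55 = 1.722 mA.
(Equivalently: I_total = 2.282 mA, then current-divider fraction G_k/ΣG = 0.7543.)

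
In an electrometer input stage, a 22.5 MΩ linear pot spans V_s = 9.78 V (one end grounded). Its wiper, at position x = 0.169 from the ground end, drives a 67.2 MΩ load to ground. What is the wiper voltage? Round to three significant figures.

Lower segment x·R_p = 3.803 MΩ; upper segment (1−x)·R_p = 18.70 MΩ.
Lower segment in parallel with the load: 3.803 ‖ 67.2 = 3.599 MΩ.
Then V_out = V_s · 3.599/(18.70 + 3.599) = 1.579 V.
(Unloaded: V_out = x·V_s = 1.65 V.)

V_out ≈ 1.58 V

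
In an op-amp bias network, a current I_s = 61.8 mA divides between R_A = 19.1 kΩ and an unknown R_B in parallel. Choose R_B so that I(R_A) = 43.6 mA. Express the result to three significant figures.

R_B ≈ 45.8 kΩ

In a two-way split, I_A/I_s = R_B/(R_A + R_B).
With f = 0.7055, R_B = R_A · f/(1−f) = 19.1 × 2.396 = 45.76 kΩ.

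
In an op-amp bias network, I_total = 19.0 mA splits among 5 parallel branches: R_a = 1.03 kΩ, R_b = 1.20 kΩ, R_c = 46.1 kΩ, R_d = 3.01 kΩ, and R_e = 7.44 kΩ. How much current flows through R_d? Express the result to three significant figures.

I ≈ 2.75 mA

Conductances: ΣG = 1/1.03 + 1/1.20 + 1/46.1 + 1/3.01 + 1/7.44 = 2.293 (1/kΩ).
Current divider: I(R_d) = I_total · G_k/ΣG = 19.0 × (0.3322/2.293) = 19.0 × 0.1449 = 2.753 mA.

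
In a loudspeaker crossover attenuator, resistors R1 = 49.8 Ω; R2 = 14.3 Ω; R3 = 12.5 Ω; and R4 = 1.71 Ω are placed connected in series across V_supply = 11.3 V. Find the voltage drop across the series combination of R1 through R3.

Total series resistance ΣR = 49.8 + 14.3 + 12.5 + 1.71 = 78.31 Ω.
R_{R1..R3} = 49.8 + 14.3 + 12.5 = 76.60 Ω.
Voltage divider: V = V_supply · (76.60 / 78.31) = 11.3 × 0.9782 = 11.05 V.

V ≈ 11.1 V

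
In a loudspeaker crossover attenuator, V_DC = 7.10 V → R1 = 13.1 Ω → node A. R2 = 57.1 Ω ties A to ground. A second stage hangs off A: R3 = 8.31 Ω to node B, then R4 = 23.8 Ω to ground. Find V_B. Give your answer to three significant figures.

The second stage (R3 + R4 = 32.11 Ω) loads node A in parallel with R2.
R2 ‖ (R3+R4) = 20.55 Ω.
So V_A = 7.10 × 0.6107 = 4.336 V.
Then the unloaded second divider: V_B = V_A × R4/(R3+R4) = 4.336 × 0.7412 = 3.214 V.

V_B ≈ 3.21 V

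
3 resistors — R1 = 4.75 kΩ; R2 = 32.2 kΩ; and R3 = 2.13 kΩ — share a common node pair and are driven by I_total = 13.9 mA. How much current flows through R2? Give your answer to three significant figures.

Total conductance ΣG = 1/4.75 + 1/32.2 + 1/2.13 = 0.7111 (units of 1/kΩ).
By the current-divider rule, I = I_total · G_k/ΣG = 13.9 × 0.04368 = 0.6071 mA.

I ≈ 0.607 mA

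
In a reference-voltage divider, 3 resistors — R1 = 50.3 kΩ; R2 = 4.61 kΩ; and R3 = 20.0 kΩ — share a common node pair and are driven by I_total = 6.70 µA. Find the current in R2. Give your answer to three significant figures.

I ≈ 5.07 µA

Total conductance ΣG = 1/50.3 + 1/4.61 + 1/20.0 = 0.2868 (units of 1/kΩ).
By the current-divider rule, I = I_total · G_k/ΣG = 6.70 × 0.7563 = 5.068 µA.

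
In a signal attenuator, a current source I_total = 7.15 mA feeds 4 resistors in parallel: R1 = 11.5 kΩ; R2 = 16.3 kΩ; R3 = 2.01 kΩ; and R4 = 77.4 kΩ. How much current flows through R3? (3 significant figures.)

I ≈ 5.40 mA

Total conductance ΣG = 1/11.5 + 1/16.3 + 1/2.01 + 1/77.4 = 0.6587 (units of 1/kΩ).
R3 takes the fraction G_k/ΣG = 0.4975/0.6587 = 0.7553, so I = 7.15 × 0.7553 = 5.400 mA.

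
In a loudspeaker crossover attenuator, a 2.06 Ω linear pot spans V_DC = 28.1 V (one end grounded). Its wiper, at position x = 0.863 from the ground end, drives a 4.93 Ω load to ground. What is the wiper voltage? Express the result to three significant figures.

V_out ≈ 23.1 V

The pot divides into 0.2822 Ω above the wiper and 1.778 Ω below.
R_L loads the lower segment: effective lower R = 1.307 Ω.
Then V_out = V_DC · 1.307/(0.2822 + 1.307) = 23.11 V.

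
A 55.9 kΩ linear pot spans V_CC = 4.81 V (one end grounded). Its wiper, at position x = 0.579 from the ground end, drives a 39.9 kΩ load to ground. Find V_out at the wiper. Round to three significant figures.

V_out ≈ 2.08 V

The pot divides into 23.53 kΩ above the wiper and 32.37 kΩ below.
R_L loads the lower segment: effective lower R = 17.87 kΩ.
V_out = 4.81 × 17.87/(23.53 + 17.87) = 2.076 V.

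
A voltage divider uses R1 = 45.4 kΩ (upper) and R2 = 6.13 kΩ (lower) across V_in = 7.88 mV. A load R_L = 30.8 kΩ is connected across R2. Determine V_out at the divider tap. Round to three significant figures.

V_out ≈ 0.798 mV

The load sits in parallel with R2, giving an effective lower resistance R2' = R2·R_L/(R2+R_L) = 5.112 kΩ.
Then V_out = V_in · R2'/(R1 + R2') = 7.88 × 5.112/50.51 = 0.7976 mV.
(Unloaded it would be 0.937 mV; the load pulls it down.)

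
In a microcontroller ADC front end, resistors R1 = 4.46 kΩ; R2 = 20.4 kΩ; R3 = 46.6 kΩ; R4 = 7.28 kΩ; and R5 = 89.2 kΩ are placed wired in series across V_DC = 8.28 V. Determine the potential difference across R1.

Total series resistance ΣR = 4.46 + 20.4 + 46.6 + 7.28 + 89.2 = 167.9 kΩ.
Voltage divider: V = V_DC · (4.460 / 167.9) = 8.28 × 0.02656 = 0.2199 V.

V ≈ 0.220 V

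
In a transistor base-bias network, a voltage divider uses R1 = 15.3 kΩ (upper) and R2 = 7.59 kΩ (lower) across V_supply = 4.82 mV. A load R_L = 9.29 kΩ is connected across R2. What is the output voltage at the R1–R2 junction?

V_out ≈ 1.03 mV

The load sits in parallel with R2, giving an effective lower resistance R2' = R2·R_L/(R2+R_L) = 4.177 kΩ.
Now apply the divider: V_out = 4.82 × 0.2145 = 1.034 mV.
(Unloaded it would be 1.60 mV; the load pulls it down.)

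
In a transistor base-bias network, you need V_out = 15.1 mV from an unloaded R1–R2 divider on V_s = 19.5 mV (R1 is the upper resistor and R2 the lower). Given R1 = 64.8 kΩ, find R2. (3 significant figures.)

The divider ratio is R2/(R1+R2) = 15.1/19.5 = 0.7744.
So R2 = R1 · V_out/(V_s − V_out) = 64.8 × 15.1/(19.5 − 15.1) = 64.8 × 3.432 = 222.4 kΩ.

R2 ≈ 222 kΩ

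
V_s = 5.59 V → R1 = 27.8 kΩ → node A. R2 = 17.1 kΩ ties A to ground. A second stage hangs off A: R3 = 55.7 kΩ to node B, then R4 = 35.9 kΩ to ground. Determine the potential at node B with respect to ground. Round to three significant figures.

V_B ≈ 0.748 V

The second stage (R3 + R4 = 91.60 kΩ) loads node A in parallel with R2.
Effective lower resistance at A: R2 ‖ 91.60 = 14.41 kΩ.
So V_A = 5.59 × 0.3414 = 1.908 V.
V_B = V_A × 0.3919 = 0.7479 V.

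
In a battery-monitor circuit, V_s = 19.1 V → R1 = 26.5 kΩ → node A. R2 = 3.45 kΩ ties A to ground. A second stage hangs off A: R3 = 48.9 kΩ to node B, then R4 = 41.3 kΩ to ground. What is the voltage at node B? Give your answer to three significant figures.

Looking into the second stage from A: R3 + R4 = 90.20 kΩ appears in parallel with R2.
R2 ‖ (R3+R4) = 3.323 kΩ.
V_A = 19.1 × 3.323/(26.5 + 3.323) = 2.128 V.
V_B = V_A × 0.4579 = 0.9744 V.

V_B ≈ 0.974 V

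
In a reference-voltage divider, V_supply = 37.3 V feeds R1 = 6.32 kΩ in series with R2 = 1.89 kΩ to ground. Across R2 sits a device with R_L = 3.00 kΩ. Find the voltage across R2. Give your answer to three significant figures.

V_out ≈ 5.78 V

First combine the lower leg with the load: R2 ‖ R_L = 1.160 kΩ.
Now apply the divider: V_out = 37.3 × 0.1550 = 5.782 V.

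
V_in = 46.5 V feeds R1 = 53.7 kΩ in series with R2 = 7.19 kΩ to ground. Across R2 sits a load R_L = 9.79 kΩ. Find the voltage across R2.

The load sits in parallel with R2, giving an effective lower resistance R2' = R2·R_L/(R2+R_L) = 4.145 kΩ.
Now apply the divider: V_out = 46.5 × 0.07166 = 3.332 V.
(Unloaded it would be 5.49 V; the load pulls it down.)

V_out ≈ 3.33 V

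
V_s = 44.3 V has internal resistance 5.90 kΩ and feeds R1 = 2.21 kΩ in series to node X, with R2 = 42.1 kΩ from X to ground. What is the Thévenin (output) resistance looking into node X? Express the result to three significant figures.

R_th ≈ 6.80 kΩ

R1' = 5.90 + 2.21 = 8.110 kΩ (source resistance + R1).
Zeroing V_s shorts the top of R1' to ground, so R_th = R1' ‖ R2 = 6.800 kΩ.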